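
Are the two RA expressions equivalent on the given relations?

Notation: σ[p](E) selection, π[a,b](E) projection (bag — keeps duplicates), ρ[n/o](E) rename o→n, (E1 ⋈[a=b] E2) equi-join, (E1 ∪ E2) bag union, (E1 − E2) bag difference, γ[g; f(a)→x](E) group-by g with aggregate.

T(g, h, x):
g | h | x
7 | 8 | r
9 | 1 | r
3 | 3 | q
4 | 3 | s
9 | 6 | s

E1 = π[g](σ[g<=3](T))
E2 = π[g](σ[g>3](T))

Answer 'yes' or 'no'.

E1 row counts bottom-up:
  T → 5
  σ[g<=3](T) → 1
  π[g](σ[g<=3](T)) → 1
E2 row counts bottom-up:
  T → 5
  σ[g>3](T) → 4
  π[g](σ[g>3](T)) → 4

E1 result:
g
3
E2 result:
g
4
7
9
9
Witness: (7,) appears 0× in E1 but 1× in E2.

no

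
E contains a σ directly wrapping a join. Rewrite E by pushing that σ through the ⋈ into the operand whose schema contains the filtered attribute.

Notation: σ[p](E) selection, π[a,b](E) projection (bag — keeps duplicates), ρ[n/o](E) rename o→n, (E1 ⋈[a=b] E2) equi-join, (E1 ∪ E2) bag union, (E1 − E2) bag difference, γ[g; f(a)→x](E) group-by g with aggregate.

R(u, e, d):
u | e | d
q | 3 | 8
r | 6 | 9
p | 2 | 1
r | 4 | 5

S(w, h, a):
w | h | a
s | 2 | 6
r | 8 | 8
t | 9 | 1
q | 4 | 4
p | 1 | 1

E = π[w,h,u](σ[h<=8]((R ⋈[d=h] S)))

σ filters on h, owned by the right side.
E' = π[w,h,u]((R ⋈[d=h] σ[h<=8](S)))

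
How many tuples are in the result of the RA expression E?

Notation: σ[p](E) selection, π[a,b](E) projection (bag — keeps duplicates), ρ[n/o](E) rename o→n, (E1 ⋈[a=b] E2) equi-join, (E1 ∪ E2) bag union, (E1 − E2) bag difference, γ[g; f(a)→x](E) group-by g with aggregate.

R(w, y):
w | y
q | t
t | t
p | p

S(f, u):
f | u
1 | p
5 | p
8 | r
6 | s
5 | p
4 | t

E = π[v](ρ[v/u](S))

Stepwise |·|:
  S → 6
  ρ[v/u](S) → 6
  π[v](ρ[v/u](S)) → 6

|E| = 6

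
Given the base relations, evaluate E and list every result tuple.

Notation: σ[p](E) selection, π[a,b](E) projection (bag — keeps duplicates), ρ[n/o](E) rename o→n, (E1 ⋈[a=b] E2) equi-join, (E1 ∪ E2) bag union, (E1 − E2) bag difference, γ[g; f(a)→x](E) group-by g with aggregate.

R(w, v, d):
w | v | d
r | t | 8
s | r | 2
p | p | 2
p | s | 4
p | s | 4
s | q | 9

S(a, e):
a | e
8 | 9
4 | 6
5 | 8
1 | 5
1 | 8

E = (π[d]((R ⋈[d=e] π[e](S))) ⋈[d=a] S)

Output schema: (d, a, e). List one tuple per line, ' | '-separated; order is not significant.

Stepwise |·|:
  R → 6
  S → 5
  π[e](S) → 5
  (R ⋈[d=e] π[e](S)) → 3
  π[d]((R ⋈[d=e] π[e](S))) → 3
  S → 5
  (π[d]((R ⋈[d=e] π[e](S))) ⋈[d=a] S) → 2

== RESULT ==
d | a | e
8 | 8 | 9
8 | 8 | 9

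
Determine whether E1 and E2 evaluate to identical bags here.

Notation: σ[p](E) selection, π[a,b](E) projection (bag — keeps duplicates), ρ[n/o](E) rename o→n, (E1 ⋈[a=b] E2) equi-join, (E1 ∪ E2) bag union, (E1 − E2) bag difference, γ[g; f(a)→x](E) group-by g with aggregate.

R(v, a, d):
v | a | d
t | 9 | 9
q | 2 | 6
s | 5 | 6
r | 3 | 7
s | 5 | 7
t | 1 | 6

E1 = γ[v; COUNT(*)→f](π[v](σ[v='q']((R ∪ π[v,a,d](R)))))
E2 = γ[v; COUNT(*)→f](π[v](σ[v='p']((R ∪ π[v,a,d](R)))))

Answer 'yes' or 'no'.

E1 subexpression sizes:
  R → 6
  R → 6
  π[v,a,d](R) → 6
  (R ∪ π[v,a,d](R)) → 12
  σ[v='q']((R ∪ π[v,a,d](R))) → 2
  π[v](σ[v='q']((R ∪ π[v,a,d](R)))) → 2
  γ[v; COUNT(*)→f](π[v](σ[v='q']((R ∪ π[v,a,d](R))))) → 1
E2 subexpression sizes:
  R → 6
  R → 6
  π[v,a,d](R) → 6
  (R ∪ π[v,a,d](R)) → 12
  σ[v='p']((R ∪ π[v,a,d](R))) → 0
  π[v](σ[v='p']((R ∪ π[v,a,d](R)))) → 0
  γ[v; COUNT(*)→f](π[v](σ[v='p']((R ∪ π[v,a,d](R))))) → 0

E1 result:
v | f
q | 2
E2 result:
v | f
(0 rows)
Witness: ('q', 2) appears 1× in E1 but 0× in E2.

no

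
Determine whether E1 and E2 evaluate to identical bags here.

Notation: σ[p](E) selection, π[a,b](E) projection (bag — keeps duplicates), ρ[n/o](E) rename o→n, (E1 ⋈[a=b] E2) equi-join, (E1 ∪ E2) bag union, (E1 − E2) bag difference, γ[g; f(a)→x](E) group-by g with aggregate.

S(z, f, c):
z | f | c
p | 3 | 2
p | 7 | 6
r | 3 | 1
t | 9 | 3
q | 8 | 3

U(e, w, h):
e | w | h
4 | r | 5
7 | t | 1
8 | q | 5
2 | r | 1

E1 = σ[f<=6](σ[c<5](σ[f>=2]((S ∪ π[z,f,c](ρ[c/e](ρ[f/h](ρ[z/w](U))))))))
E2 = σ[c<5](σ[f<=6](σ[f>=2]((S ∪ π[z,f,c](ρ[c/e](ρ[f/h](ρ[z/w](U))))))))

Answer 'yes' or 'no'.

E1 per-node cardinality:
  S → 5
  U → 4
  ρ[z/w](U) → 4
  ρ[f/h](ρ[z/w](U)) → 4
  ρ[c/e](ρ[f/h](ρ[z/w](U))) → 4
  π[z,f,c](ρ[c/e](ρ[f/h](ρ[z/w](U)))) → 4
  (S ∪ π[z,f,c](ρ[c/e](ρ[f/h](ρ[z/w](U))))) → 9
  σ[f>=2]((S ∪ π[z,f,c](ρ[c/e](ρ[f/h](ρ[z/w](U)))))) → 7
  σ[c<5](σ[f>=2]((S ∪ π[z,f,c](ρ[c/e](ρ[f/h](ρ[z/w](U))))))) → 5
  σ[f<=6](σ[c<5](σ[f>=2]((S ∪ π[z,f,c](ρ[c/e](ρ[f/h](ρ[z/w](U)))))))) → 3
E2 per-node cardinality:
  S → 5
  U → 4
  ρ[z/w](U) → 4
  ρ[f/h](ρ[z/w](U)) → 4
  ρ[c/e](ρ[f/h](ρ[z/w](U))) → 4
  π[z,f,c](ρ[c/e](ρ[f/h](ρ[z/w](U)))) → 4
  (S ∪ π[z,f,c](ρ[c/e](ρ[f/h](ρ[z/w](U))))) → 9
  σ[f>=2]((S ∪ π[z,f,c](ρ[c/e](ρ[f/h](ρ[z/w](U)))))) → 7
  σ[f<=6](σ[f>=2]((S ∪ π[z,f,c](ρ[c/e](ρ[f/h](ρ[z/w](U))))))) → 4
  σ[c<5](σ[f<=6](σ[f>=2]((S ∪ π[z,f,c](ρ[c/e](ρ[f/h](ρ[z/w](U)))))))) → 3

E1 and E2 produce the same multiset:
z | f | c
p | 3 | 2
r | 3 | 1
r | 5 | 4

yes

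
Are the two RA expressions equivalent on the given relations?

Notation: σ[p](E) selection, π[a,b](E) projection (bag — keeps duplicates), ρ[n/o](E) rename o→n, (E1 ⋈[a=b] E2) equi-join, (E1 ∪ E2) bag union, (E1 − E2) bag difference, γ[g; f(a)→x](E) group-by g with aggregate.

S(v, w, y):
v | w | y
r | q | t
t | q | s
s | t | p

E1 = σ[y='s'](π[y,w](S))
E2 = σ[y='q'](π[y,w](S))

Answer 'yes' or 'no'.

E1 subexpression sizes:
  S → 3
  π[y,w](S) → 3
  σ[y='s'](π[y,w](S)) → 1
E2 subexpression sizes:
  S → 3
  π[y,w](S) → 3
  σ[y='q'](π[y,w](S)) → 0

E1 result:
y | w
s | q
E2 result:
y | w
(0 rows)
Witness: ('s', 'q') appears 1× in E1 but 0× in E2.

no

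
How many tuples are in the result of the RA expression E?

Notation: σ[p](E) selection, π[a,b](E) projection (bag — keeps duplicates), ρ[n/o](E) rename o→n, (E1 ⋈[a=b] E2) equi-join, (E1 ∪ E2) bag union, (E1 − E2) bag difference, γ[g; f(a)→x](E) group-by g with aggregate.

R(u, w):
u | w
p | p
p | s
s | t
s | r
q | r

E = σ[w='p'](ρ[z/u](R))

Subexpression sizes:
  R → 5
  ρ[z/u](R) → 5
  σ[w='p'](ρ[z/u](R)) → 1

|E| = 1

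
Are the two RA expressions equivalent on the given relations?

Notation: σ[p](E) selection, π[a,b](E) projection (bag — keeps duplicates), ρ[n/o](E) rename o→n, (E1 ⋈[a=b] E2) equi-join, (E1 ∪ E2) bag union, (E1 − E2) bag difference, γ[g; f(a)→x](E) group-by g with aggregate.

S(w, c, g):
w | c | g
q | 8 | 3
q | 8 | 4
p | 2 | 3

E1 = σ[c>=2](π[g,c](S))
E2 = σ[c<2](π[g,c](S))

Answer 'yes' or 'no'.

E1 stepwise |·|:
  S → 3
  π[g,c](S) → 3
  σ[c>=2](π[g,c](S)) → 3
E2 stepwise |·|:
  S → 3
  π[g,c](S) → 3
  σ[c<2](π[g,c](S)) → 0

E1 result:
g | c
3 | 2
3 | 8
4 | 8
E2 result:
g | c
(0 rows)
Witness: (4, 8) appears 1× in E1 but 0× in E2.

no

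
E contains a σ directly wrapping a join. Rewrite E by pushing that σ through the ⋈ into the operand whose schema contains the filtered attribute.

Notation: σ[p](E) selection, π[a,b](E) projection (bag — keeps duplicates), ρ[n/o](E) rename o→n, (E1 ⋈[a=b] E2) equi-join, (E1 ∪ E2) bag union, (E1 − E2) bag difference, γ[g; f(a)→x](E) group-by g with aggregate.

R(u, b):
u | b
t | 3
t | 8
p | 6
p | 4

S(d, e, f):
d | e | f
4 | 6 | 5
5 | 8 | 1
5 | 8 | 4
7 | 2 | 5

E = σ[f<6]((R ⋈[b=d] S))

σ filters on f, owned by the right side.
E' = (R ⋈[b=d] σ[f<6](S))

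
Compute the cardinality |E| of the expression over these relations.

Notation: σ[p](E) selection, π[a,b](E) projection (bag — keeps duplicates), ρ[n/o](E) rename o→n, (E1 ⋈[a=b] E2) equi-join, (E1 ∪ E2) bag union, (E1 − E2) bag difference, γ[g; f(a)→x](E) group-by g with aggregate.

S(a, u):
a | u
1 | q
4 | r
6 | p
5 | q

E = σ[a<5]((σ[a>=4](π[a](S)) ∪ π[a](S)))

Subexpression sizes:
  S → 4
  π[a](S) → 4
  σ[a>=4](π[a](S)) → 3
  S → 4
  π[a](S) → 4
  (σ[a>=4](π[a](S)) ∪ π[a](S)) → 7
  σ[a<5]((σ[a>=4](π[a](S)) ∪ π[a](S))) → 3

|E| = 3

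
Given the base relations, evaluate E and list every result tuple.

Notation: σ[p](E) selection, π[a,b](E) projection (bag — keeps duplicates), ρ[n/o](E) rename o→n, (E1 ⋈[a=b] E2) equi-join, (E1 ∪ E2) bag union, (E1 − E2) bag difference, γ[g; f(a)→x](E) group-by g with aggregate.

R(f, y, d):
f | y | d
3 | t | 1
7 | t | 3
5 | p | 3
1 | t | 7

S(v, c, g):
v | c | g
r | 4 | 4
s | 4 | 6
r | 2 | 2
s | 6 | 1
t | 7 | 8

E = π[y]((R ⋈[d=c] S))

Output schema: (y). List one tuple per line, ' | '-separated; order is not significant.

Per-node cardinality:
  R → 4
  S → 5
  (R ⋈[d=c] S) → 1
  π[y]((R ⋈[d=c] S)) → 1

== RESULT ==
y
t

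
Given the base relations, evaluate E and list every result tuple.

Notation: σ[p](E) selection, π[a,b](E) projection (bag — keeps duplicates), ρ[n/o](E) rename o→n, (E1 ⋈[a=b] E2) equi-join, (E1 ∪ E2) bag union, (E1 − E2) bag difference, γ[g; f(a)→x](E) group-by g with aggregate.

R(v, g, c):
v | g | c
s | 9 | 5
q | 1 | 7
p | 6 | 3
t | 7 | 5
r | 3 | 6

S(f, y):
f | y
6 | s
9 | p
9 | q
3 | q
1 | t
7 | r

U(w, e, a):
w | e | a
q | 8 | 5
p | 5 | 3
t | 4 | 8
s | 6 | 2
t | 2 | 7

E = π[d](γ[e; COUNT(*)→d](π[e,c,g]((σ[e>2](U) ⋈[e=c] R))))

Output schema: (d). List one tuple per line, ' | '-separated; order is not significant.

Row counts bottom-up:
  U → 5
  σ[e>2](U) → 4
  R → 5
  (σ[e>2](U) ⋈[e=c] R) → 3
  π[e,c,g]((σ[e>2](U) ⋈[e=c] R)) → 3
  γ[e; COUNT(*)→d](π[e,c,g]((σ[e>2](U) ⋈[e=c] R))) → 2
  π[d](γ[e; COUNT(*)→d](π[e,c,g]((σ[e>2](U) ⋈[e=c] R)))) → 2

== RESULT ==
d
1
2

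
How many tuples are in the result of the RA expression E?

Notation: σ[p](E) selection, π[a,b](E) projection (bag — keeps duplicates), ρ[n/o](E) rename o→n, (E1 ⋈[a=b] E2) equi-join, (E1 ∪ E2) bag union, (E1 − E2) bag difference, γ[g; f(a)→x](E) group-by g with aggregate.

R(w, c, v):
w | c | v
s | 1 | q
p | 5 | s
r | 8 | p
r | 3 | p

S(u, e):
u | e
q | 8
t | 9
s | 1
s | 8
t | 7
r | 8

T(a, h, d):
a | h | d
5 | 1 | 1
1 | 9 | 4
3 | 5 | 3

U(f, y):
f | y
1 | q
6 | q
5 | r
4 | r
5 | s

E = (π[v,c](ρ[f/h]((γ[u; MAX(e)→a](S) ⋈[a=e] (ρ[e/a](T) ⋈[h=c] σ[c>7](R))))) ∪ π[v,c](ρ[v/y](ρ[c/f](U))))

Subexpression sizes:
  S → 6
  γ[u; MAX(e)→a](S) → 4
  T → 3
  ρ[e/a](T) → 3
  R → 4
  σ[c>7](R) → 1
  (ρ[e/a](T) ⋈[h=c] σ[c>7](R)) → 0
  (γ[u; MAX(e)→a](S) ⋈[a=e] (ρ[e/a](T) ⋈[h=c] σ[c>7](R))) → 0
  ρ[f/h]((γ[u; MAX(e)→a](S) ⋈[a=e] (ρ[e/a](T) ⋈[h=c] σ[c>7](R)))) → 0
  π[v,c](ρ[f/h]((γ[u; MAX(e)→a](S) ⋈[a=e] (ρ[e/a](T) ⋈[h=c] σ[c>7](R))))) → 0
  U → 5
  ρ[c/f](U) → 5
  ρ[v/y](ρ[c/f](U)) → 5
  π[v,c](ρ[v/y](ρ[c/f](U))) → 5
  (π[v,c](ρ[f/h]((γ[u; MAX(e)→a](S) ⋈[a=e] (ρ[e/a](T) ⋈[h=c] σ[c>7](R))))) ∪ π[v,c](ρ[v/y](ρ[c/f](U)))) → 5

|E| = 5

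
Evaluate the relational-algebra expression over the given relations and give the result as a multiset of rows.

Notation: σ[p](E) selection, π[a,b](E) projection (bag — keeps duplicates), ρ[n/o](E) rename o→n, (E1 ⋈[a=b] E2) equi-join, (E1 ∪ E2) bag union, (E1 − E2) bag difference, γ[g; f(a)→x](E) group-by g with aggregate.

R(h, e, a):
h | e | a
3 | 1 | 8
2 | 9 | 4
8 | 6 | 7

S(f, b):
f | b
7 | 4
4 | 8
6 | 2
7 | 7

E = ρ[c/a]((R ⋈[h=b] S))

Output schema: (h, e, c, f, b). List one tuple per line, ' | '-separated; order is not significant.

Row counts bottom-up:
  R → 3
  S → 4
  (R ⋈[h=b] S) → 2
  ρ[c/a]((R ⋈[h=b] S)) → 2

== RESULT ==
h | e | c | f | b
2 | 9 | 4 | 6 | 2
8 | 6 | 7 | 4 | 8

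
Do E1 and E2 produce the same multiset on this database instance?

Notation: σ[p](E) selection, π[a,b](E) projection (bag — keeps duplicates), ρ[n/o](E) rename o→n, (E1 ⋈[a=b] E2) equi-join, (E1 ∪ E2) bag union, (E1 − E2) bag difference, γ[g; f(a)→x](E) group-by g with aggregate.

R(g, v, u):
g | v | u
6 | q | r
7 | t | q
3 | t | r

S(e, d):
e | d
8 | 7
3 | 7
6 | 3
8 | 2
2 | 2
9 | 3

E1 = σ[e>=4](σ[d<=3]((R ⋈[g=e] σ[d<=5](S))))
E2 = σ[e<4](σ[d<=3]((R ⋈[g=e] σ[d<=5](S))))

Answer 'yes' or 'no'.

E1 subexpression sizes:
  R → 3
  S → 6
  σ[d<=5](S) → 4
  (R ⋈[g=e] σ[d<=5](S)) → 1
  σ[d<=3]((R ⋈[g=e] σ[d<=5](S))) → 1
  σ[e>=4](σ[d<=3]((R ⋈[g=e] σ[d<=5](S)))) → 1
E2 subexpression sizes:
  R → 3
  S → 6
  σ[d<=5](S) → 4
  (R ⋈[g=e] σ[d<=5](S)) → 1
  σ[d<=3]((R ⋈[g=e] σ[d<=5](S))) → 1
  σ[e<4](σ[d<=3]((R ⋈[g=e] σ[d<=5](S)))) → 0

E1 result:
g | v | u | e | d
6 | q | r | 6 | 3
E2 result:
g | v | u | e | d
(0 rows)
Witness: (6, 'q', 'r', 6, 3) appears 1× in E1 but 0× in E2.

no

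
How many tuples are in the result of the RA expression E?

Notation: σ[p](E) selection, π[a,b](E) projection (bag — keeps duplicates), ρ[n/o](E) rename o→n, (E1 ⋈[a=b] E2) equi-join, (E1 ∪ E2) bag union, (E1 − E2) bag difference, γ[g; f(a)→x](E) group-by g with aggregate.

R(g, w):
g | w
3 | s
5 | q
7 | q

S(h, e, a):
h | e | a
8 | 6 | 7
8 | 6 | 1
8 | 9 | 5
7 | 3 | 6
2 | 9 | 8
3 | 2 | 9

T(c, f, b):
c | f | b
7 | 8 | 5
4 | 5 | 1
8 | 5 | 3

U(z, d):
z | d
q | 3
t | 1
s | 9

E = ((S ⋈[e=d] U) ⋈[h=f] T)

Row counts bottom-up:
  S → 6
  U → 3
  (S ⋈[e=d] U) → 3
  T → 3
  ((S ⋈[e=d] U) ⋈[h=f] T) → 1

|E| = 1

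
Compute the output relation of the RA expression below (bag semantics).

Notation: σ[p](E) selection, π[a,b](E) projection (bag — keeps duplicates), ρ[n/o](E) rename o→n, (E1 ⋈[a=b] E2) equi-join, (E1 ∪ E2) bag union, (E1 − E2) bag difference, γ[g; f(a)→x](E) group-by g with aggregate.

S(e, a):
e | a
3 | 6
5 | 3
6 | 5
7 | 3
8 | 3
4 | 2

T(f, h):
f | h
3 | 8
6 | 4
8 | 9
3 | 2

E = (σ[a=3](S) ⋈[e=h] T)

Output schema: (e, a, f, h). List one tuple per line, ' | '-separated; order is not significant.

Subexpression sizes:
  S → 6
  σ[a=3](S) → 3
  T → 4
  (σ[a=3](S) ⋈[e=h] T) → 1

== RESULT ==
e | a | f | h
8 | 3 | 3 | 8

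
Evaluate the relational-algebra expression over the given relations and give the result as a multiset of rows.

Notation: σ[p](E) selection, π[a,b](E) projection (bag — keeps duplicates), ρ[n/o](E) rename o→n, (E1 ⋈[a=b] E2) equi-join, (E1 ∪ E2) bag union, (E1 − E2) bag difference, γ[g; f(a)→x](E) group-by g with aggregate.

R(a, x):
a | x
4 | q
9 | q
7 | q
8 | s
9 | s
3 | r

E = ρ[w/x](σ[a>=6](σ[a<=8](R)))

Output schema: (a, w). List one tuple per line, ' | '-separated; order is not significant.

Stepwise |·|:
  R → 6
  σ[a<=8](R) → 4
  σ[a>=6](σ[a<=8](R)) → 2
  ρ[w/x](σ[a>=6](σ[a<=8](R))) → 2

== RESULT ==
a | w
7 | q
8 | s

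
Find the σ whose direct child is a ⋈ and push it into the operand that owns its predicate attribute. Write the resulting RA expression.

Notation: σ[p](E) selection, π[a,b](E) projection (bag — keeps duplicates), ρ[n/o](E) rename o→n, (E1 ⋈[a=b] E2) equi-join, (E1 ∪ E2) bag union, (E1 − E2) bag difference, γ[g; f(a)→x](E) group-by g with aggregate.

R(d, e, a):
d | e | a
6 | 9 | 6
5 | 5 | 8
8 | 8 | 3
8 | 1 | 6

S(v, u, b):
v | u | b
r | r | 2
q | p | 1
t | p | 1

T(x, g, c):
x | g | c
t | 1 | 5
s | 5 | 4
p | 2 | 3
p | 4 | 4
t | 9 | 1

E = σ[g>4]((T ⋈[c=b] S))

σ filters on g, owned by the left side.
E' = (σ[g>4](T) ⋈[c=b] S)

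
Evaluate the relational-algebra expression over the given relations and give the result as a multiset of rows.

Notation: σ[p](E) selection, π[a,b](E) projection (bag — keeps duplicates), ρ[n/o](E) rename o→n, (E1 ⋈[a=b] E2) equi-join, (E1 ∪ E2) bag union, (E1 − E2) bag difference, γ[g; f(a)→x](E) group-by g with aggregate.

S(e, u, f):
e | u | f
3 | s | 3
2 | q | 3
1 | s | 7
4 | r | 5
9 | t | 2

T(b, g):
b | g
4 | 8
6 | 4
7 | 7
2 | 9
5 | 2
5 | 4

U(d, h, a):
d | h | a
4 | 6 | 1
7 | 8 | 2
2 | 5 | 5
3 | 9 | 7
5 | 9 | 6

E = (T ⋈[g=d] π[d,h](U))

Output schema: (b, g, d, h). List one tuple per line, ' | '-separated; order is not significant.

Per-node cardinality:
  T → 6
  U → 5
  π[d,h](U) → 5
  (T ⋈[g=d] π[d,h](U)) → 4

== RESULT ==
b | g | d | h
5 | 2 | 2 | 5
5 | 4 | 4 | 6
6 | 4 | 4 | 6
7 | 7 | 7 | 8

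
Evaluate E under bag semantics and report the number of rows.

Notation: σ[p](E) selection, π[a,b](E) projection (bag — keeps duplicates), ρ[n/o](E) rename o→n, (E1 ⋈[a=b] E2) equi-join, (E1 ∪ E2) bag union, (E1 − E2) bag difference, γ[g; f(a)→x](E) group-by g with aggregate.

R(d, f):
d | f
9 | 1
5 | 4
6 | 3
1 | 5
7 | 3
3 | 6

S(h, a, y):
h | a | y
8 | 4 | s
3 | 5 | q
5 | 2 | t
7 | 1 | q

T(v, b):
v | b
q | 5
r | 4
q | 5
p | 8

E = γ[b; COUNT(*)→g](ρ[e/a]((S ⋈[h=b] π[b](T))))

Row counts bottom-up:
  S → 4
  T → 4
  π[b](T) → 4
  (S ⋈[h=b] π[b](T)) → 3
  ρ[e/a]((S ⋈[h=b] π[b](T))) → 3
  γ[b; COUNT(*)→g](ρ[e/a]((S ⋈[h=b] π[b](T)))) → 2

|E| = 2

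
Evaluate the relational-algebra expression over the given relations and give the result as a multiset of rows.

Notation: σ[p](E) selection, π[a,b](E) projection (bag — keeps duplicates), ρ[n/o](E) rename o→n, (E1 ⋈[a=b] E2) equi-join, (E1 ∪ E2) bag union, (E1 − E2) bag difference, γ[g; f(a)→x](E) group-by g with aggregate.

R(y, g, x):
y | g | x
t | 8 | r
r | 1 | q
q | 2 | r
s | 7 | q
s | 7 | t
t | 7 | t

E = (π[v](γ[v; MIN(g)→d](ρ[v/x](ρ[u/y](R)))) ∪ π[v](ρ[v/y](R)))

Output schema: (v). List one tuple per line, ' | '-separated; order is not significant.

Per-node cardinality:
  R → 6
  ρ[u/y](R) → 6
  ρ[v/x](ρ[u/y](R)) → 6
  γ[v; MIN(g)→d](ρ[v/x](ρ[u/y](R))) → 3
  π[v](γ[v; MIN(g)→d](ρ[v/x](ρ[u/y](R)))) → 3
  R → 6
  ρ[v/y](R) → 6
  π[v](ρ[v/y](R)) → 6
  (π[v](γ[v; MIN(g)→d](ρ[v/x](ρ[u/y](R)))) ∪ π[v](ρ[v/y](R))) → 9

== RESULT ==
v
q
q
r
r
s
s
t
t
t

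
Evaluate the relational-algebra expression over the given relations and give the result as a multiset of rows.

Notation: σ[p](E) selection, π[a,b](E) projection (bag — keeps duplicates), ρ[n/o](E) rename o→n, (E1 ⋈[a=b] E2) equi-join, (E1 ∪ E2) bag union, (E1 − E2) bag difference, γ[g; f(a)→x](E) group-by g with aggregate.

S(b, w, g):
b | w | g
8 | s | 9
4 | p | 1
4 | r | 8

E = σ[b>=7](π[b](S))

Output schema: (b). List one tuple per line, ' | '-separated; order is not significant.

Subexpression sizes:
  S → 3
  π[b](S) → 3
  σ[b>=7](π[b](S)) → 1

== RESULT ==
b
8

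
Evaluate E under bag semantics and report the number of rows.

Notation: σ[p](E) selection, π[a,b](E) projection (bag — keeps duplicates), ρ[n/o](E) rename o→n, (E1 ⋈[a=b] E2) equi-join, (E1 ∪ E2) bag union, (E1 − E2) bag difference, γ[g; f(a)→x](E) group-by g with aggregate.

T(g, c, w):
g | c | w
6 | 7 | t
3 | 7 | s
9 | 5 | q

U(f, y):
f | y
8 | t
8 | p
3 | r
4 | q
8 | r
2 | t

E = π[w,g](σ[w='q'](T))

Stepwise |·|:
  T → 3
  σ[w='q'](T) → 1
  π[w,g](σ[w='q'](T)) → 1

|E| = 1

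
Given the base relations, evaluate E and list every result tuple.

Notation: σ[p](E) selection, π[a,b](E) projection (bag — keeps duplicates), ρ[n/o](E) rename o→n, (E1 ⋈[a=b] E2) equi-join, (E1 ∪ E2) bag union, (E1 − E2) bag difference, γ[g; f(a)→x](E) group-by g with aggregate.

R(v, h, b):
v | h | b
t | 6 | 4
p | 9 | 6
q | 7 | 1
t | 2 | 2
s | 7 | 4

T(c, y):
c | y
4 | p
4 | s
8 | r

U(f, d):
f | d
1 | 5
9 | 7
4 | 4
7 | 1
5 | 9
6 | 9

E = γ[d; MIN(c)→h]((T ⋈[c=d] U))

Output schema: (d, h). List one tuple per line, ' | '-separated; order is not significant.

Row counts bottom-up:
  T → 3
  U → 6
  (T ⋈[c=d] U) → 2
  γ[d; MIN(c)→h]((T ⋈[c=d] U)) → 1

== RESULT ==
d | h
4 | 4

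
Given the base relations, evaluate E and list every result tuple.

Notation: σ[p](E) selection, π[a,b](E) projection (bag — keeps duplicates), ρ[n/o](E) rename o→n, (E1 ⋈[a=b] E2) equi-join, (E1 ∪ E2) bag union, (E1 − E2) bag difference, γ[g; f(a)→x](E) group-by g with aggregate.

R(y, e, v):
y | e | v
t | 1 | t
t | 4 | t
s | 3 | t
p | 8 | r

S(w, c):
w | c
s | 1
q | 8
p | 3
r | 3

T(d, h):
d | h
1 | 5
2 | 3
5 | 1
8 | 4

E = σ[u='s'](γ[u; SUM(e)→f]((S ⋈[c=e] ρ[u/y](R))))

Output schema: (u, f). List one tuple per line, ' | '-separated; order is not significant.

Subexpression sizes:
  S → 4
  R → 4
  ρ[u/y](R) → 4
  (S ⋈[c=e] ρ[u/y](R)) → 4
  γ[u; SUM(e)→f]((S ⋈[c=e] ρ[u/y](R))) → 3
  σ[u='s'](γ[u; SUM(e)→f]((S ⋈[c=e] ρ[u/y](R)))) → 1

== RESULT ==
u | f
s | 6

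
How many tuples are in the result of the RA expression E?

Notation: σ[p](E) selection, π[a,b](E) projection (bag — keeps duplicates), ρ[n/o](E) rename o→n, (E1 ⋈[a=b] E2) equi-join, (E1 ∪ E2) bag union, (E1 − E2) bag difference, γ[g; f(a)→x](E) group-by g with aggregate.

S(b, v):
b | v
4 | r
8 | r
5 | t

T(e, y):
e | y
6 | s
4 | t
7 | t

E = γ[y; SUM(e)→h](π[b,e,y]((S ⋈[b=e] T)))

Per-node cardinality:
  S → 3
  T → 3
  (S ⋈[b=e] T) → 1
  π[b,e,y]((S ⋈[b=e] T)) → 1
  γ[y; SUM(e)→h](π[b,e,y]((S ⋈[b=e] T))) → 1

|E| = 1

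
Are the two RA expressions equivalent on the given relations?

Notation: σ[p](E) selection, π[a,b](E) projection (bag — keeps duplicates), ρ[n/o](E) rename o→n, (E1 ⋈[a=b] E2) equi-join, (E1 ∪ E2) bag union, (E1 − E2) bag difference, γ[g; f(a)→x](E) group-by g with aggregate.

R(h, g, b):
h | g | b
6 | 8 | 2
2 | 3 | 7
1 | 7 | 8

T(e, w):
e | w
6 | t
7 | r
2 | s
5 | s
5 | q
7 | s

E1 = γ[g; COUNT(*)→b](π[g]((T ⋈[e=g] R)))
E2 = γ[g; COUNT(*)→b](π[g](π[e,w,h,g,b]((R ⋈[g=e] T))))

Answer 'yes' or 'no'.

E1 stepwise |·|:
  T → 6
  R → 3
  (T ⋈[e=g] R) → 2
  π[g]((T ⋈[e=g] R)) → 2
  γ[g; COUNT(*)→b](π[g]((T ⋈[e=g] R))) → 1
E2 stepwise |·|:
  R → 3
  T → 6
  (R ⋈[g=e] T) → 2
  π[e,w,h,g,b]((R ⋈[g=e] T)) → 2
  π[g](π[e,w,h,g,b]((R ⋈[g=e] T))) → 2
  γ[g; COUNT(*)→b](π[g](π[e,w,h,g,b]((R ⋈[g=e] T)))) → 1

E1 and E2 produce the same multiset:
g | b
7 | 2

yes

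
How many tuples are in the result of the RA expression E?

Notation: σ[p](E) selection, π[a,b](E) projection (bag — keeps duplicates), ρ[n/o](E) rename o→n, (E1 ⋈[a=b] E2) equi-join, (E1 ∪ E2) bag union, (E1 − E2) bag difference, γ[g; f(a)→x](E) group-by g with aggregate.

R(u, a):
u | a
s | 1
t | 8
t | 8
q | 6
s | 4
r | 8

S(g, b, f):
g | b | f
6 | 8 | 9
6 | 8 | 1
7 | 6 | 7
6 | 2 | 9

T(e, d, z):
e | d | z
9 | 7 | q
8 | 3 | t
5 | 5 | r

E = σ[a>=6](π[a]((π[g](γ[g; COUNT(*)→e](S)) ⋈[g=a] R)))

Row counts bottom-up:
  S → 4
  γ[g; COUNT(*)→e](S) → 2
  π[g](γ[g; COUNT(*)→e](S)) → 2
  R → 6
  (π[g](γ[g; COUNT(*)→e](S)) ⋈[g=a] R) → 1
  π[a]((π[g](γ[g; COUNT(*)→e](S)) ⋈[g=a] R)) → 1
  σ[a>=6](π[a]((π[g](γ[g; COUNT(*)→e](S)) ⋈[g=a] R))) → 1

|E| = 1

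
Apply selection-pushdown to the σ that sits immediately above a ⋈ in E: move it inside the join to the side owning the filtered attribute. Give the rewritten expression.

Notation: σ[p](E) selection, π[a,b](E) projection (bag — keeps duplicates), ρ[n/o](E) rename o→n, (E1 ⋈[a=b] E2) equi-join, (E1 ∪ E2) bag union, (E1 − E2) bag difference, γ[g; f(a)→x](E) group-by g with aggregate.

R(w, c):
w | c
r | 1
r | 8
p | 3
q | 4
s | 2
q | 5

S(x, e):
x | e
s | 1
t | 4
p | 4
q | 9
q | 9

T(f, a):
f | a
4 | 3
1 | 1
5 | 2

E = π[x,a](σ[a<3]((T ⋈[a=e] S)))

σ filters on a, owned by the left side.
E' = π[x,a]((σ[a<3](T) ⋈[a=e] S))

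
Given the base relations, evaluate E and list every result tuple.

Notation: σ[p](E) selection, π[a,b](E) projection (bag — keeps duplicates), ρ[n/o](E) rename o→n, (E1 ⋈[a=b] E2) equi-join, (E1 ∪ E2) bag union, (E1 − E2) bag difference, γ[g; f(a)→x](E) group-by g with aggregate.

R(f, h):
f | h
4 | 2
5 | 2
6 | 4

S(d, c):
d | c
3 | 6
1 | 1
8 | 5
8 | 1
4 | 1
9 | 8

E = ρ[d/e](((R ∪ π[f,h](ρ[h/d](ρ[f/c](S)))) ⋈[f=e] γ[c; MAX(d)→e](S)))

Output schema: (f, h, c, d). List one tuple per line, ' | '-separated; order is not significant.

Per-node cardinality:
  R → 3
  S → 6
  ρ[f/c](S) → 6
  ρ[h/d](ρ[f/c](S)) → 6
  π[f,h](ρ[h/d](ρ[f/c](S))) → 6
  (R ∪ π[f,h](ρ[h/d](ρ[f/c](S)))) → 9
  S → 6
  γ[c; MAX(d)→e](S) → 4
  ((R ∪ π[f,h](ρ[h/d](ρ[f/c](S)))) ⋈[f=e] γ[c; MAX(d)→e](S)) → 2
  ρ[d/e](((R ∪ π[f,h](ρ[h/d](ρ[f/c](S)))) ⋈[f=e] γ[c; MAX(d)→e](S))) → 2

== RESULT ==
f | h | c | d
8 | 9 | 1 | 8
8 | 9 | 5 | 8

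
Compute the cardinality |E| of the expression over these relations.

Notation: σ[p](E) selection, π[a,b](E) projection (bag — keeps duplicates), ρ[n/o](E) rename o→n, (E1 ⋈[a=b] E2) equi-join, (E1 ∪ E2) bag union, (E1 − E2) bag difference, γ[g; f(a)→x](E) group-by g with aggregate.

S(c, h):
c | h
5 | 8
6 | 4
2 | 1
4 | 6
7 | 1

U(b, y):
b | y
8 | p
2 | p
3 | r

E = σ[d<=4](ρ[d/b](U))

Row counts bottom-up:
  U → 3
  ρ[d/b](U) → 3
  σ[d<=4](ρ[d/b](U)) → 2

|E| = 2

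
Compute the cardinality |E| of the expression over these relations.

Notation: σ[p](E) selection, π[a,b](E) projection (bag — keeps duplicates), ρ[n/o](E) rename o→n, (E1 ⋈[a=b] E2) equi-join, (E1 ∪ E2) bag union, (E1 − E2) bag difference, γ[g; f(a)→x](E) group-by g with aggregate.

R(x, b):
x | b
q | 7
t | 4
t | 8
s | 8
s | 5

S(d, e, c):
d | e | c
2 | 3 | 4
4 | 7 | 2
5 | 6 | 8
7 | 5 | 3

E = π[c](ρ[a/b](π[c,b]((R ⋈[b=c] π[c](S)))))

Per-node cardinality:
  R → 5
  S → 4
  π[c](S) → 4
  (R ⋈[b=c] π[c](S)) → 3
  π[c,b]((R ⋈[b=c] π[c](S))) → 3
  ρ[a/b](π[c,b]((R ⋈[b=c] π[c](S)))) → 3
  π[c](ρ[a/b](π[c,b]((R ⋈[b=c] π[c](S))))) → 3

|E| = 3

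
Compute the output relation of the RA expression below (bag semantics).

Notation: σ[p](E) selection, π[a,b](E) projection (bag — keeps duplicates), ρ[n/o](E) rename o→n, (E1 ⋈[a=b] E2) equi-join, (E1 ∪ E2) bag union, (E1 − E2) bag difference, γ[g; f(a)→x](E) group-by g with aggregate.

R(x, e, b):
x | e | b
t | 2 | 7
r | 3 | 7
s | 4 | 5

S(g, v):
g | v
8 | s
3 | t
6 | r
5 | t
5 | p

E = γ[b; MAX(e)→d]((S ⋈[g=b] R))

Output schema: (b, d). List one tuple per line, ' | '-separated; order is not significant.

Subexpression sizes:
  S → 5
  R → 3
  (S ⋈[g=b] R) → 2
  γ[b; MAX(e)→d]((S ⋈[g=b] R)) → 1

== RESULT ==
b | d
5 | 4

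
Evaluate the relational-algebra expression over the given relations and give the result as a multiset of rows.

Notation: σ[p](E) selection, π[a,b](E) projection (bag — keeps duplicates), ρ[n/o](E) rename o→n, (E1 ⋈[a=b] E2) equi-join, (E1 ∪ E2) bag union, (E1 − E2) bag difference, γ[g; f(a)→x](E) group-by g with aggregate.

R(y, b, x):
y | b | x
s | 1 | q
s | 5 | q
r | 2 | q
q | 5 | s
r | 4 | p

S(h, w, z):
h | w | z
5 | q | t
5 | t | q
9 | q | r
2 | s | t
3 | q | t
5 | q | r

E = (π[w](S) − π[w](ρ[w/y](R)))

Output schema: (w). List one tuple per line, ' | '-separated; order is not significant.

Subexpression sizes:
  S → 6
  π[w](S) → 6
  R → 5
  ρ[w/y](R) → 5
  π[w](ρ[w/y](R)) → 5
  (π[w](S) − π[w](ρ[w/y](R))) → 4

== RESULT ==
w
q
q
q
t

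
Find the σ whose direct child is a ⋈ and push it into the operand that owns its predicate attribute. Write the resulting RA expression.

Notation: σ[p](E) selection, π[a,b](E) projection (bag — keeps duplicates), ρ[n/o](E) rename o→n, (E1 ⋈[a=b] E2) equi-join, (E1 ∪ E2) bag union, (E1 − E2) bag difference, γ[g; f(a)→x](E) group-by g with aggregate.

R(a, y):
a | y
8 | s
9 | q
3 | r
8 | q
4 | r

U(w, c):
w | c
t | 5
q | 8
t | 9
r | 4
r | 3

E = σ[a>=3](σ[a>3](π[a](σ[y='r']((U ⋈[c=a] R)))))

σ filters on y, owned by the right side.
E' = σ[a>=3](σ[a>3](π[a]((U ⋈[c=a] σ[y='r'](R)))))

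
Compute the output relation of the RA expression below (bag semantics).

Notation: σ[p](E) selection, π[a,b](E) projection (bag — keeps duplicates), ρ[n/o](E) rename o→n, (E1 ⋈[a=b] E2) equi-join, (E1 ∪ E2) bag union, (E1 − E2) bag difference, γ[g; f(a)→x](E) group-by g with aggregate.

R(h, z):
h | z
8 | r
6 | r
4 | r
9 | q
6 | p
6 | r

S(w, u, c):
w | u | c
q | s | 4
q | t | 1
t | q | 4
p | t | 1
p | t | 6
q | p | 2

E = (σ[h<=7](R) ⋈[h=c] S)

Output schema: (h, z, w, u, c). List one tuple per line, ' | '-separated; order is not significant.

Row counts bottom-up:
  R → 6
  σ[h<=7](R) → 4
  S → 6
  (σ[h<=7](R) ⋈[h=c] S) → 5

== RESULT ==
h | z | w | u | c
4 | r | q | s | 4
4 | r | t | q | 4
6 | p | p | t | 6
6 | r | p | t | 6
6 | r | p | t | 6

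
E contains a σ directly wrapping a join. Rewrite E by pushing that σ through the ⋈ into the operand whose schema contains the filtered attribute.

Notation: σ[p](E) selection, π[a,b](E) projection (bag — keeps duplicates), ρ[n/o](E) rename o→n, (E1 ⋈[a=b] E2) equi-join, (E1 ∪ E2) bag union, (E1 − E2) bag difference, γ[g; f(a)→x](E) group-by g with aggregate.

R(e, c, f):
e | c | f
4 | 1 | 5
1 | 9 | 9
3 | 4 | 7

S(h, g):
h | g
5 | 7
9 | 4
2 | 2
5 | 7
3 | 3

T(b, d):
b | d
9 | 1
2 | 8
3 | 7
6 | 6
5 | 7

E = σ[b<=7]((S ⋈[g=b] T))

σ filters on b, owned by the right side.
E' = (S ⋈[g=b] σ[b<=7](T))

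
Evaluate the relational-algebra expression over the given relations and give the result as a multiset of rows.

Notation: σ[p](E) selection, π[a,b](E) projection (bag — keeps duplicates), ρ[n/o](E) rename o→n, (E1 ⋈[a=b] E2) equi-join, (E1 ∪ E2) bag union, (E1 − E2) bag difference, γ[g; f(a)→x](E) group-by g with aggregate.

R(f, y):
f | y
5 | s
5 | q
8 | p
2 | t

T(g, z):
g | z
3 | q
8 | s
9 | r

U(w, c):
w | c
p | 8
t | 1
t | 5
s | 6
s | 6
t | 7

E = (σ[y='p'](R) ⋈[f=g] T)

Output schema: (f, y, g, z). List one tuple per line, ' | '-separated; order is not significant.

Row counts bottom-up:
  R → 4
  σ[y='p'](R) → 1
  T → 3
  (σ[y='p'](R) ⋈[f=g] T) → 1

== RESULT ==
f | y | g | z
8 | p | 8 | s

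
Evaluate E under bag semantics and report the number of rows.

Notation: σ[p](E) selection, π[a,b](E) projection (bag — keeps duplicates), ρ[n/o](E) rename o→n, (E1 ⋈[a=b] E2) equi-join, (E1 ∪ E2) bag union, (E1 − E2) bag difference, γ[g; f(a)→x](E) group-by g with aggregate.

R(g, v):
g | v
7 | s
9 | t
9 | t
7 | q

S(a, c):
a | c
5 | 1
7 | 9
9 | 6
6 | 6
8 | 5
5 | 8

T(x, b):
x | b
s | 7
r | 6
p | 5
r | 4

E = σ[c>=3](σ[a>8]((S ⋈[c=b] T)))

Row counts bottom-up:
  S → 6
  T → 4
  (S ⋈[c=b] T) → 3
  σ[a>8]((S ⋈[c=b] T)) → 1
  σ[c>=3](σ[a>8]((S ⋈[c=b] T))) → 1

|E| = 1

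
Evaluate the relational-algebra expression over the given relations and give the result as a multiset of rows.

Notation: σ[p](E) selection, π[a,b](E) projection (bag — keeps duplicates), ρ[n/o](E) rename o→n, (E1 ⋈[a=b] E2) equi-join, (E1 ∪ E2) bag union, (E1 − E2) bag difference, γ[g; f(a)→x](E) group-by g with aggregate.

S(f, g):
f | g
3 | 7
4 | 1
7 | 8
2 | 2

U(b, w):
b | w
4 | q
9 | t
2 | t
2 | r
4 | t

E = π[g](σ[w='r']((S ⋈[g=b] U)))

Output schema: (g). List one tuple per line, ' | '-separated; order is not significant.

Per-node cardinality:
  S → 4
  U → 5
  (S ⋈[g=b] U) → 2
  σ[w='r']((S ⋈[g=b] U)) → 1
  π[g](σ[w='r']((S ⋈[g=b] U))) → 1

== RESULT ==
g
2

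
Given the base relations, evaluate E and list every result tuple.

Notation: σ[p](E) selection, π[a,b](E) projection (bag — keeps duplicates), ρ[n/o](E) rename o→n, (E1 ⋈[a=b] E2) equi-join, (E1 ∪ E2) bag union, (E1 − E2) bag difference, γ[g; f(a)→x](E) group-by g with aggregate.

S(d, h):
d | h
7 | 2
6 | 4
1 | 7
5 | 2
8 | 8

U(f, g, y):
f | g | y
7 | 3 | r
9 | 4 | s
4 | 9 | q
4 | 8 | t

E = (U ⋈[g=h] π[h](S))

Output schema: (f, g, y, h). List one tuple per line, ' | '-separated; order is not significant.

Subexpression sizes:
  U → 4
  S → 5
  π[h](S) → 5
  (U ⋈[g=h] π[h](S)) → 2

== RESULT ==
f | g | y | h
4 | 8 | t | 8
9 | 4 | s | 4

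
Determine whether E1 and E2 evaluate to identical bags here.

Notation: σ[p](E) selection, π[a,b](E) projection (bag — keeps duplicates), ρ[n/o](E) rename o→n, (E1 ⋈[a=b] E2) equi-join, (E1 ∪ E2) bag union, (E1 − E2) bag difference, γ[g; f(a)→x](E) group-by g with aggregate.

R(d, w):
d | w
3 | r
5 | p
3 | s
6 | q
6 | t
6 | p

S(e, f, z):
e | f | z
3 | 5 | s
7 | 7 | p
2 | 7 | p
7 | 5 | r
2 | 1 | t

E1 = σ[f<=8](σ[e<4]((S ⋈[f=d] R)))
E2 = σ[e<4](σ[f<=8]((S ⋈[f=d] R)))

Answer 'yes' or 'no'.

E1 subexpression sizes:
  S → 5
  R → 6
  (S ⋈[f=d] R) → 2
  σ[e<4]((S ⋈[f=d] R)) → 1
  σ[f<=8](σ[e<4]((S ⋈[f=d] R))) → 1
E2 subexpression sizes:
  S → 5
  R → 6
  (S ⋈[f=d] R) → 2
  σ[f<=8]((S ⋈[f=d] R)) → 2
  σ[e<4](σ[f<=8]((S ⋈[f=d] R))) → 1

E1 and E2 produce the same multiset:
e | f | z | d | w
3 | 5 | s | 5 | p

yes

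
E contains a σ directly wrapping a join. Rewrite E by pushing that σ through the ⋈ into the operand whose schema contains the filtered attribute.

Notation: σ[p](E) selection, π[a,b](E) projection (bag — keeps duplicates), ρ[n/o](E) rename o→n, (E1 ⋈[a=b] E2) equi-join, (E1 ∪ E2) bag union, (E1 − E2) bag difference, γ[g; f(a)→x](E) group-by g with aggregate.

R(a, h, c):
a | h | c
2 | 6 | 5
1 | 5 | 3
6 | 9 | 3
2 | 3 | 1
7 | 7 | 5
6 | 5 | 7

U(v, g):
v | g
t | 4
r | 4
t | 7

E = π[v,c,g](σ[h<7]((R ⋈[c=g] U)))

σ filters on h, owned by the left side.
E' = π[v,c,g]((σ[h<7](R) ⋈[c=g] U))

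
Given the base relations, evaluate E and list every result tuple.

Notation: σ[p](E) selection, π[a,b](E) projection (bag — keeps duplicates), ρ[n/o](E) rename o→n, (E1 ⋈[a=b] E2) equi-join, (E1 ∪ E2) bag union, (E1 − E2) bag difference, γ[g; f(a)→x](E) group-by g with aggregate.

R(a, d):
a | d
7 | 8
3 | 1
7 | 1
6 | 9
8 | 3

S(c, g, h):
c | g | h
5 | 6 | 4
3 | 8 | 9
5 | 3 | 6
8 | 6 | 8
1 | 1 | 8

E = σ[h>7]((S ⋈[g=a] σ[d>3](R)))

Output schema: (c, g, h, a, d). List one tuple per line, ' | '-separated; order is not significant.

Row counts bottom-up:
  S → 5
  R → 5
  σ[d>3](R) → 2
  (S ⋈[g=a] σ[d>3](R)) → 2
  σ[h>7]((S ⋈[g=a] σ[d>3](R))) → 1

== RESULT ==
c | g | h | a | d
8 | 6 | 8 | 6 | 9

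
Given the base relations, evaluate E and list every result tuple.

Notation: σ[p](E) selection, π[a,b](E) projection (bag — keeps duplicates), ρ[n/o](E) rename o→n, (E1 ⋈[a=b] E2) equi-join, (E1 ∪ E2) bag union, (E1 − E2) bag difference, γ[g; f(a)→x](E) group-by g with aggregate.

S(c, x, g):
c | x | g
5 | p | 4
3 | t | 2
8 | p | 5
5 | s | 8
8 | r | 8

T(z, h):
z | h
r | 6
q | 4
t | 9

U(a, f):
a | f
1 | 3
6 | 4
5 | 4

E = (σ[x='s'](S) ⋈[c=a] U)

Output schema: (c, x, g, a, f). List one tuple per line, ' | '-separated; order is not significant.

Row counts bottom-up:
  S → 5
  σ[x='s'](S) → 1
  U → 3
  (σ[x='s'](S) ⋈[c=a] U) → 1

== RESULT ==
c | x | g | a | f
5 | s | 8 | 5 | 4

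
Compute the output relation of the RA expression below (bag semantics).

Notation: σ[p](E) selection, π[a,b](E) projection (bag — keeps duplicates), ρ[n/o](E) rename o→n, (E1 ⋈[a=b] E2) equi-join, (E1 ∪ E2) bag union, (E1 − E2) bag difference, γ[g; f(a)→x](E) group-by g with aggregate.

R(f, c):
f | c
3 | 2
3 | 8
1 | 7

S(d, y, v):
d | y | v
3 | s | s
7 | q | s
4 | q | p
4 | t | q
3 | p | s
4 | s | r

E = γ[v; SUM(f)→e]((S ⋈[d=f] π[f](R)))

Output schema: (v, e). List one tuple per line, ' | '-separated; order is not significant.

Per-node cardinality:
  S → 6
  R → 3
  π[f](R) → 3
  (S ⋈[d=f] π[f](R)) → 4
  γ[v; SUM(f)→e]((S ⋈[d=f] π[f](R))) → 1

== RESULT ==
v | e
s | 12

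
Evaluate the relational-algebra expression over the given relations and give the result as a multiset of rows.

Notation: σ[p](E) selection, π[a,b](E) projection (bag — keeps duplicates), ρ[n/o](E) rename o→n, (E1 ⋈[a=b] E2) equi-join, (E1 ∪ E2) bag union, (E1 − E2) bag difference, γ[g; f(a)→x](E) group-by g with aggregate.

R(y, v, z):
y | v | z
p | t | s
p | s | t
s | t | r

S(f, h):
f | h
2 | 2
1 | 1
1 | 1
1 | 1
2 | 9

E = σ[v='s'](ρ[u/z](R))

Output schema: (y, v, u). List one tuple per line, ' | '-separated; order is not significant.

Row counts bottom-up:
  R → 3
  ρ[u/z](R) → 3
  σ[v='s'](ρ[u/z](R)) → 1

== RESULT ==
y | v | u
p | s | t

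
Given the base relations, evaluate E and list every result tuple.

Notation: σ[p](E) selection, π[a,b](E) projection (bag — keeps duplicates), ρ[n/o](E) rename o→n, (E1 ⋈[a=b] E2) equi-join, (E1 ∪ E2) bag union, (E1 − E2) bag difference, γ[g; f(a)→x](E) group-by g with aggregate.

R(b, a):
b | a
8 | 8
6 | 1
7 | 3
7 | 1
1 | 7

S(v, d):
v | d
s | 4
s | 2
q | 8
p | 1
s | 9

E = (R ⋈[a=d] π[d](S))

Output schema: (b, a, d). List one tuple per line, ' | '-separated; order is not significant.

Subexpression sizes:
  R → 5
  S → 5
  π[d](S) → 5
  (R ⋈[a=d] π[d](S)) → 3

== RESULT ==
b | a | d
6 | 1 | 1
7 | 1 | 1
8 | 8 | 8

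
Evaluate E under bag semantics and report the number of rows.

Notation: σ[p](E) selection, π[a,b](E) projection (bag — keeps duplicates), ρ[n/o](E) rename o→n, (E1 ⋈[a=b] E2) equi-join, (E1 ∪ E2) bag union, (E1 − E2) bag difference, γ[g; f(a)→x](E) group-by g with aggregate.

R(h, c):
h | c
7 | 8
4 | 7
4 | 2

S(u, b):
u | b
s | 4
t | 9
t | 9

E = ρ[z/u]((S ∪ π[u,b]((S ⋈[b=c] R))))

Row counts bottom-up:
  S → 3
  S → 3
  R → 3
  (S ⋈[b=c] R) → 0
  π[u,b]((S ⋈[b=c] R)) → 0
  (S ∪ π[u,b]((S ⋈[b=c] R))) → 3
  ρ[z/u]((S ∪ π[u,b]((S ⋈[b=c] R)))) → 3

|E| = 3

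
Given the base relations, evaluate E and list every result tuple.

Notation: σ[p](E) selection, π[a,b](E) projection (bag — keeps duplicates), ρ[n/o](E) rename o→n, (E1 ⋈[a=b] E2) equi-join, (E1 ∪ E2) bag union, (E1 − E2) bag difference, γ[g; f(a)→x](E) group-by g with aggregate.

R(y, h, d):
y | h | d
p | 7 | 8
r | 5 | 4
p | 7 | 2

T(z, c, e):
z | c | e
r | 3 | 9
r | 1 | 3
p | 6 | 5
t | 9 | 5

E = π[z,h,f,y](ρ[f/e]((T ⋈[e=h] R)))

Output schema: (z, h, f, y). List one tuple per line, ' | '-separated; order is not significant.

Row counts bottom-up:
  T → 4
  R → 3
  (T ⋈[e=h] R) → 2
  ρ[f/e]((T ⋈[e=h] R)) → 2
  π[z,h,f,y](ρ[f/e]((T ⋈[e=h] R))) → 2

== RESULT ==
z | h | f | y
p | 5 | 5 | r
t | 5 | 5 | r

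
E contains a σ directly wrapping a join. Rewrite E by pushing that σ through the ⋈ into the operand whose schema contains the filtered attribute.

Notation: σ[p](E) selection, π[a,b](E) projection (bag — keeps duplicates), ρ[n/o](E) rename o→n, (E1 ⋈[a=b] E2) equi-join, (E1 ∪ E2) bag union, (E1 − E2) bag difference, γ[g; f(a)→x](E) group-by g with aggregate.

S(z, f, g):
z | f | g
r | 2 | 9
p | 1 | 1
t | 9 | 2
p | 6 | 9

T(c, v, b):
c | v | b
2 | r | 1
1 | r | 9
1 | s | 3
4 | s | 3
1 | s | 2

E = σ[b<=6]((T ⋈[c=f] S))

σ filters on b, owned by the left side.
E' = (σ[b<=6](T) ⋈[c=f] S)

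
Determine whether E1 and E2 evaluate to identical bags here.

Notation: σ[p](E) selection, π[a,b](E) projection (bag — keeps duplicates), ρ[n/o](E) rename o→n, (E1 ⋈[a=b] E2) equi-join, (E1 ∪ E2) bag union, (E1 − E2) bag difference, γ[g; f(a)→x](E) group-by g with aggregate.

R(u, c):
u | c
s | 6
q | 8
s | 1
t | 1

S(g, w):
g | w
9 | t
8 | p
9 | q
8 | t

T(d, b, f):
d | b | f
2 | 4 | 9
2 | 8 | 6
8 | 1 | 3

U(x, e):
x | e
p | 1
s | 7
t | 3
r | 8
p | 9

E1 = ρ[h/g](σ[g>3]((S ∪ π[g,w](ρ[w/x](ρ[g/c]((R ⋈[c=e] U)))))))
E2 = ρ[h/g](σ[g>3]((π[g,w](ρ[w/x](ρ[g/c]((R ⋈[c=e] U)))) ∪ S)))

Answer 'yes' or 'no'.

E1 per-node cardinality:
  S → 4
  R → 4
  U → 5
  (R ⋈[c=e] U) → 3
  ρ[g/c]((R ⋈[c=e] U)) → 3
  ρ[w/x](ρ[g/c]((R ⋈[c=e] U))) → 3
  π[g,w](ρ[w/x](ρ[g/c]((R ⋈[c=e] U)))) → 3
  (S ∪ π[g,w](ρ[w/x](ρ[g/c]((R ⋈[c=e] U))))) → 7
  σ[g>3]((S ∪ π[g,w](ρ[w/x](ρ[g/c]((R ⋈[c=e] U)))))) → 5
  ρ[h/g](σ[g>3]((S ∪ π[g,w](ρ[w/x](ρ[g/c]((R ⋈[c=e] U))))))) → 5
E2 per-node cardinality:
  R → 4
  U → 5
  (R ⋈[c=e] U) → 3
  ρ[g/c]((R ⋈[c=e] U)) → 3
  ρ[w/x](ρ[g/c]((R ⋈[c=e] U))) → 3
  π[g,w](ρ[w/x](ρ[g/c]((R ⋈[c=e] U)))) → 3
  S → 4
  (π[g,w](ρ[w/x](ρ[g/c]((R ⋈[c=e] U)))) ∪ S) → 7
  σ[g>3]((π[g,w](ρ[w/x](ρ[g/c]((R ⋈[c=e] U)))) ∪ S)) → 5
  ρ[h/g](σ[g>3]((π[g,w](ρ[w/x](ρ[g/c]((R ⋈[c=e] U)))) ∪ S))) → 5

E1 and E2 produce the same multiset:
h | w
8 | p
8 | r
8 | t
9 | q
9 | t

yes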